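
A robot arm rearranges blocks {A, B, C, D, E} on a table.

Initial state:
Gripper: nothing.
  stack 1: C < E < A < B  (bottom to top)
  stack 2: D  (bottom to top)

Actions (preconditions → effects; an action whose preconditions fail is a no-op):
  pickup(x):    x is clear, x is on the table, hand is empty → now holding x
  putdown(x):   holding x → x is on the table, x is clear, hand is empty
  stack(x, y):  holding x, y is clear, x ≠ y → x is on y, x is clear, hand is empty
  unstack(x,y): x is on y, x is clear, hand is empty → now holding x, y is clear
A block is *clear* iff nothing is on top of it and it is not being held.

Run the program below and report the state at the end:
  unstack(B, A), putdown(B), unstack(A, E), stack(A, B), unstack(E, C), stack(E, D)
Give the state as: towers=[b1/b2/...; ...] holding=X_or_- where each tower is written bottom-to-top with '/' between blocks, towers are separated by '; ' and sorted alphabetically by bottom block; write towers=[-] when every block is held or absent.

step 1 (unstack(B, A)): towers=[C/E/A; D] holding=B
step 2 (putdown(B)): towers=[B; C/E/A; D] holding=-
step 3 (unstack(A, E)): towers=[B; C/E; D] holding=A
step 4 (stack(A, B)): towers=[B/A; C/E; D] holding=-
step 5 (unstack(E, C)): towers=[B/A; C; D] holding=E
step 6 (stack(E, D)): towers=[B/A; C; D/E] holding=-

towers=[B/A; C; D/E] holding=-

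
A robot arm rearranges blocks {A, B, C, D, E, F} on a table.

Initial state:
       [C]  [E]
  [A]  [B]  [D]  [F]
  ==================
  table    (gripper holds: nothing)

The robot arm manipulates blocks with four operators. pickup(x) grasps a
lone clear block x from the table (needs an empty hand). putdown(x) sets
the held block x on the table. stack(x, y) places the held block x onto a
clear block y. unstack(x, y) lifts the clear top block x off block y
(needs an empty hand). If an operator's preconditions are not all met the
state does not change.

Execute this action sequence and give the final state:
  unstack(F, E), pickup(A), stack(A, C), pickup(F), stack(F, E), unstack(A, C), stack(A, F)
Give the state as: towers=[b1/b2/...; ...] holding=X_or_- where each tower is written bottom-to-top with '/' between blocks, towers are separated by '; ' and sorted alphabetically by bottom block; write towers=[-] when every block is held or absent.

towers=[B/C; D/E/F/A] holding=-

step 1 (unstack(F, E)) [no-op]: towers=[A; B/C; D/E; F] holding=-
step 2 (pickup(A)): towers=[B/C; D/E; F] holding=A
step 3 (stack(A, C)): towers=[B/C/A; D/E; F] holding=-
step 4 (pickup(F)): towers=[B/C/A; D/E] holding=F
step 5 (stack(F, E)): towers=[B/C/A; D/E/F] holding=-
step 6 (unstack(A, C)): towers=[B/C; D/E/F] holding=A
step 7 (stack(A, F)): towers=[B/C; D/E/F/A] holding=-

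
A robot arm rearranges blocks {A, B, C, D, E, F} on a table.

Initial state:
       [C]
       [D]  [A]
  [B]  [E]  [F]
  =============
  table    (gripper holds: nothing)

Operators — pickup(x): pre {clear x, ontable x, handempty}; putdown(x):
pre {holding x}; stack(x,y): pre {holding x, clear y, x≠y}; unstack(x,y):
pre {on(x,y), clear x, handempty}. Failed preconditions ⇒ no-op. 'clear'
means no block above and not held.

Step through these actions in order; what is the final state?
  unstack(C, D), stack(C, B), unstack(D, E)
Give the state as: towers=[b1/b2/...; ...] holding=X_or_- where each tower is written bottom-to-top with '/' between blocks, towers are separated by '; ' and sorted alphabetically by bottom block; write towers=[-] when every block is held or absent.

towers=[B/C; E; F/A] holding=D

step 1 (unstack(C, D)): towers=[B; E/D; F/A] holding=C
step 2 (stack(C, B)): towers=[B/C; E/D; F/A] holding=-
step 3 (unstack(D, E)): towers=[B/C; E; F/A] holding=D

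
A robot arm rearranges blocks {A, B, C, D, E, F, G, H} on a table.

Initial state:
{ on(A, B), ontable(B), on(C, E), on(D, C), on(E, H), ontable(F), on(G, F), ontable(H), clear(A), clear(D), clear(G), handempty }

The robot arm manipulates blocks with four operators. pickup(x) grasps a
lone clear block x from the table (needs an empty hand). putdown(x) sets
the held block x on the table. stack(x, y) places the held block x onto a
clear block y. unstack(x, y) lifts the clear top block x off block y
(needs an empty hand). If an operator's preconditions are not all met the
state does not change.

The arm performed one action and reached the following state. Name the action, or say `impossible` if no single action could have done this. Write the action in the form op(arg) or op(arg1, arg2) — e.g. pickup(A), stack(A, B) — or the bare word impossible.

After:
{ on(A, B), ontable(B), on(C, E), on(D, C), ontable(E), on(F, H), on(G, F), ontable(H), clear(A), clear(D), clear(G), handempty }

target: towers=[B/A; E/C/D; H/F/G] holding=-
     unstack(G, F) → towers=[B/A; F; H/E/C/D] holding=G
     unstack(A, B) → towers=[B; F/G; H/E/C/D] holding=A
     unstack(D, C) → towers=[B/A; F/G; H/E/C] holding=D
none of the 3 applicable actions match → impossible

impossible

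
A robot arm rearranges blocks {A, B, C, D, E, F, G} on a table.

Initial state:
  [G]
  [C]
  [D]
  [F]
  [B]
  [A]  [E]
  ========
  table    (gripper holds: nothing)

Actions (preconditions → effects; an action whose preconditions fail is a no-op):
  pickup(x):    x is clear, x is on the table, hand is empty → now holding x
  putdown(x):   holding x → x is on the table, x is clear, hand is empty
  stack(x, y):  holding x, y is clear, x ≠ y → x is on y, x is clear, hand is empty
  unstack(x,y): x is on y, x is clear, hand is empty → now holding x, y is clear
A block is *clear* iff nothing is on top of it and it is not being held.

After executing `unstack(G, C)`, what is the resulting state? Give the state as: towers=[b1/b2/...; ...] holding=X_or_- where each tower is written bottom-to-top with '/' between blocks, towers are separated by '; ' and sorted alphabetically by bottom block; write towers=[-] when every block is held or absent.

before: towers=[A/B/F/D/C/G; E] holding=-
pre[unstack(G, C)]: on(G,C) ✓, clear(G) ✓, handempty ✓
all met → apply unstack(G, C)
after:  towers=[A/B/F/D/C; E] holding=G

towers=[A/B/F/D/C; E] holding=G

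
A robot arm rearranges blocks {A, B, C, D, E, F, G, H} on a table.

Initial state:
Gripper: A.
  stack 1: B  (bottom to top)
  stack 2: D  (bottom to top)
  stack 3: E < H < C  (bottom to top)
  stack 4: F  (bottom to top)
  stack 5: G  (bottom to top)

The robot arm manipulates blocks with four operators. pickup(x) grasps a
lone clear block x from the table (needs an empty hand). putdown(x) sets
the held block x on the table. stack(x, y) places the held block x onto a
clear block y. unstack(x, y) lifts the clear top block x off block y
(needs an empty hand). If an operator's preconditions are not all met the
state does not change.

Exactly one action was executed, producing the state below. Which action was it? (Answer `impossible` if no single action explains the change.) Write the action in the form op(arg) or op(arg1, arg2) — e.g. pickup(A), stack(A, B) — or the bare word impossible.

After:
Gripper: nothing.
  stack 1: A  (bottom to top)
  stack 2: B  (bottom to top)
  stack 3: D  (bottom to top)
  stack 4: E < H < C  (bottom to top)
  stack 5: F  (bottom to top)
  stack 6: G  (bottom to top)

putdown(A)

target: towers=[A; B; D; E/H/C; F; G] holding=-
        putdown(A) → towers=[A; B; D; E/H/C; F; G] holding=-  ← match
       stack(A, G) → towers=[B; D; E/H/C; F; G/A] holding=-
       stack(A, B) → towers=[B/A; D; E/H/C; F; G] holding=-
       stack(A, F) → towers=[B; D; E/H/C; F/A; G] holding=-
       stack(A, D) → towers=[B; D/A; E/H/C; F; G] holding=-
       stack(A, C) → towers=[B; D; E/H/C/A; F; G] holding=-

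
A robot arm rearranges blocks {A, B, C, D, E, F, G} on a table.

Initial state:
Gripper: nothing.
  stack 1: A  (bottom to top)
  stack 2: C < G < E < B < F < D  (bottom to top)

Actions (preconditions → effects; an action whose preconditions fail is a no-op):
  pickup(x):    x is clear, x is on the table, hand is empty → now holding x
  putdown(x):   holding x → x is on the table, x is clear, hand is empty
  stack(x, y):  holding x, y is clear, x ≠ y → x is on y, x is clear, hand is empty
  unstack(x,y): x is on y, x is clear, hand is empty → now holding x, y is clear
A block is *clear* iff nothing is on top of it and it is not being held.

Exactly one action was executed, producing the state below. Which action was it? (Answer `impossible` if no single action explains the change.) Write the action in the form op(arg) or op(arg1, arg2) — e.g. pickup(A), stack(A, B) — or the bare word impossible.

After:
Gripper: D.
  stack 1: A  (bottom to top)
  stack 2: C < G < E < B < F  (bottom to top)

target: towers=[A; C/G/E/B/F] holding=D
     unstack(D, F) → towers=[A; C/G/E/B/F] holding=D  ← match
         pickup(A) → towers=[C/G/E/B/F/D] holding=A

unstack(D, F)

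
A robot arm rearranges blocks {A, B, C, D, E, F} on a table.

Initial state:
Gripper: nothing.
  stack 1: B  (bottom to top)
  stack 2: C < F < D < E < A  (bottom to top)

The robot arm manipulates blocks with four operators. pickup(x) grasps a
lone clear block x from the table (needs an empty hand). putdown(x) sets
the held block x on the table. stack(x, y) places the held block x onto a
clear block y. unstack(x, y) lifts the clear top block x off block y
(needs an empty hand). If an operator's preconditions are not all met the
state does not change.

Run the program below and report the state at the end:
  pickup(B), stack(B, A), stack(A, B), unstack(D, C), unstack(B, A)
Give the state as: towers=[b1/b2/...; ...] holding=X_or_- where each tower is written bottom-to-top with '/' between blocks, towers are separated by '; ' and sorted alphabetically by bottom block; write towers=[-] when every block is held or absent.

step 1 (pickup(B)): towers=[C/F/D/E/A] holding=B
step 2 (stack(B, A)): towers=[C/F/D/E/A/B] holding=-
step 3 (stack(A, B)) [no-op]: towers=[C/F/D/E/A/B] holding=-
step 4 (unstack(D, C)) [no-op]: towers=[C/F/D/E/A/B] holding=-
step 5 (unstack(B, A)): towers=[C/F/D/E/A] holding=B

towers=[C/F/D/E/A] holding=B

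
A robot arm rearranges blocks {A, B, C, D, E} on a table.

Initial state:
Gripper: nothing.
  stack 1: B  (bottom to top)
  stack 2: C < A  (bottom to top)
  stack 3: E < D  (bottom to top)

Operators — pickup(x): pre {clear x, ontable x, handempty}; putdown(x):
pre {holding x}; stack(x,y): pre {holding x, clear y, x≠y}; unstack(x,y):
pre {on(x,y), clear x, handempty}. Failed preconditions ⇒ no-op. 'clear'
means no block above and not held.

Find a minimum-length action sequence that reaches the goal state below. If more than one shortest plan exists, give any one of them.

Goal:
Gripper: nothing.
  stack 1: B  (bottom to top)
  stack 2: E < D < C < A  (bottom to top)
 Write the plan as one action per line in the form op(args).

unstack(A, C)
putdown(A)
pickup(C)
stack(C, D)
pickup(A)
stack(A, C)

step 1 (unstack(A, C)): towers=[B; C; E/D] holding=A
step 2 (putdown(A)): towers=[A; B; C; E/D] holding=-
step 3 (pickup(C)): towers=[A; B; E/D] holding=C
step 4 (stack(C, D)): towers=[A; B; E/D/C] holding=-
step 5 (pickup(A)): towers=[B; E/D/C] holding=A
step 6 (stack(A, C)): towers=[B; E/D/C/A] holding=-
goal check: towers=[B; E/D/C/A] holding=- — reached (length 6, optimal by BFS)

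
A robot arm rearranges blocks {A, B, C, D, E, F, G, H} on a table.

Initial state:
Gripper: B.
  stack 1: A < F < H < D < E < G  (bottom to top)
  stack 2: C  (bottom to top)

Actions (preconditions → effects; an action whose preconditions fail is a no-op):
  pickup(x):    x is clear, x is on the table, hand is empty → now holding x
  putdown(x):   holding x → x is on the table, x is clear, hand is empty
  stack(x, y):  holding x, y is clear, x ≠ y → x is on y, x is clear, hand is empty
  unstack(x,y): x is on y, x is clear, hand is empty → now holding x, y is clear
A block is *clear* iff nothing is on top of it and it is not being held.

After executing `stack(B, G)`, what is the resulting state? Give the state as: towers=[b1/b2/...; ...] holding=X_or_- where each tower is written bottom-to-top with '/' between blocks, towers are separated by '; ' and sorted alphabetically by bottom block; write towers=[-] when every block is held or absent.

towers=[A/F/H/D/E/G/B; C] holding=-

before: towers=[A/F/H/D/E/G; C] holding=B
pre[stack(B, G)]: holding(B) ✓, clear(G) ✓, B≠G ✓
all met → apply stack(B, G)
after:  towers=[A/F/H/D/E/G/B; C] holding=-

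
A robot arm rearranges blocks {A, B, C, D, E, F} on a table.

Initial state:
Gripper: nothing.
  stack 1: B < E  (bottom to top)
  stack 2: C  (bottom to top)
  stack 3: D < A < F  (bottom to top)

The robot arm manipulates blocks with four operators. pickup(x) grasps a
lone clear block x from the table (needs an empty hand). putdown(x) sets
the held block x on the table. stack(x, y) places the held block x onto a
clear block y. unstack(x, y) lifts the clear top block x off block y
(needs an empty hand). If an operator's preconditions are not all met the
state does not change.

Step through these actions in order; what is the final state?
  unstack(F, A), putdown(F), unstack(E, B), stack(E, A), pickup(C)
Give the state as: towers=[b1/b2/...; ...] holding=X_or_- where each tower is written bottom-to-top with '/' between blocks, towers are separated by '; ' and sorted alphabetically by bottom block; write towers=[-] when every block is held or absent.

towers=[B; D/A/E; F] holding=C

step 1 (unstack(F, A)): towers=[B/E; C; D/A] holding=F
step 2 (putdown(F)): towers=[B/E; C; D/A; F] holding=-
step 3 (unstack(E, B)): towers=[B; C; D/A; F] holding=E
step 4 (stack(E, A)): towers=[B; C; D/A/E; F] holding=-
step 5 (pickup(C)): towers=[B; D/A/E; F] holding=C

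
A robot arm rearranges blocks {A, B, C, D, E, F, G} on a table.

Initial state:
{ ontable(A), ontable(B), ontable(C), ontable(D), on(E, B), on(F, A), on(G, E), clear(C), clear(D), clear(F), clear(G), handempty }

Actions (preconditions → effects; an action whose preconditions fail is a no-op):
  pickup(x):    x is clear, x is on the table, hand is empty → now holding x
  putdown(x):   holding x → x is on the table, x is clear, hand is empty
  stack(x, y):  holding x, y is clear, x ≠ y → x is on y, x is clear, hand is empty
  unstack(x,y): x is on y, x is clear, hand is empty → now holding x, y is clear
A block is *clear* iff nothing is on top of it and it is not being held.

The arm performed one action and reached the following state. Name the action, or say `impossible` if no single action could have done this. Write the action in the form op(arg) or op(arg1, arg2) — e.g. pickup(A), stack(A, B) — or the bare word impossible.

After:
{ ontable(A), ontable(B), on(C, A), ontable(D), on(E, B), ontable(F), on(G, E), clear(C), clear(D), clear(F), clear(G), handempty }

target: towers=[A/C; B/E/G; D; F] holding=-
     unstack(F, A) → towers=[A; B/E/G; C; D] holding=F
     unstack(G, E) → towers=[A/F; B/E; C; D] holding=G
         pickup(D) → towers=[A/F; B/E/G; C] holding=D
         pickup(C) → towers=[A/F; B/E/G; D] holding=C
none of the 4 applicable actions match → impossible

impossible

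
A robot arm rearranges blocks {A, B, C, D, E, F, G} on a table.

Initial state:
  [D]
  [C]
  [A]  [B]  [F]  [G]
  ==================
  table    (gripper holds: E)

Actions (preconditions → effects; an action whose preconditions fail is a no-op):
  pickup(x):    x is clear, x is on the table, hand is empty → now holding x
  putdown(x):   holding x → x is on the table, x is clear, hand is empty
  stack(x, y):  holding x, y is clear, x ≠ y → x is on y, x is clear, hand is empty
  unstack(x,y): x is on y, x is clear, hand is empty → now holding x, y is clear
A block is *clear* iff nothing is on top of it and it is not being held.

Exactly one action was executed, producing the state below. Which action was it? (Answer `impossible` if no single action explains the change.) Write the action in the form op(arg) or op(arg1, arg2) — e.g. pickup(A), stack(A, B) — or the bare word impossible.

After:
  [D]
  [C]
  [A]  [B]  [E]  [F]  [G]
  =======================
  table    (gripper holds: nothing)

putdown(E)

target: towers=[A/C/D; B; E; F; G] holding=-
        putdown(E) → towers=[A/C/D; B; E; F; G] holding=-  ← match
       stack(E, B) → towers=[A/C/D; B/E; F; G] holding=-
       stack(E, F) → towers=[A/C/D; B; F/E; G] holding=-
       stack(E, G) → towers=[A/C/D; B; F; G/E] holding=-
       stack(E, D) → towers=[A/C/D/E; B; F; G] holding=-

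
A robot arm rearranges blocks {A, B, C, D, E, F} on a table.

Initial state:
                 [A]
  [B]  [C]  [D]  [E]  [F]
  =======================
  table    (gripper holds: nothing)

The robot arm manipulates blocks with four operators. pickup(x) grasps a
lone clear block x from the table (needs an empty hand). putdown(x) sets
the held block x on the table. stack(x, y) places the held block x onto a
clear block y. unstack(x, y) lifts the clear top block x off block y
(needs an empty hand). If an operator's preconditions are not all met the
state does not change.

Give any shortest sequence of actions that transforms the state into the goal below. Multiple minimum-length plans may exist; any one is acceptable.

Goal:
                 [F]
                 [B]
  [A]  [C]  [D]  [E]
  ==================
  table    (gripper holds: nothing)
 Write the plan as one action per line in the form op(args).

unstack(A, E)
putdown(A)
pickup(B)
stack(B, E)
pickup(F)
stack(F, B)

step 1 (unstack(A, E)): towers=[B; C; D; E; F] holding=A
step 2 (putdown(A)): towers=[A; B; C; D; E; F] holding=-
step 3 (pickup(B)): towers=[A; C; D; E; F] holding=B
step 4 (stack(B, E)): towers=[A; C; D; E/B; F] holding=-
step 5 (pickup(F)): towers=[A; C; D; E/B] holding=F
step 6 (stack(F, B)): towers=[A; C; D; E/B/F] holding=-
goal check: towers=[A; C; D; E/B/F] holding=- — reached (length 6, optimal by BFS)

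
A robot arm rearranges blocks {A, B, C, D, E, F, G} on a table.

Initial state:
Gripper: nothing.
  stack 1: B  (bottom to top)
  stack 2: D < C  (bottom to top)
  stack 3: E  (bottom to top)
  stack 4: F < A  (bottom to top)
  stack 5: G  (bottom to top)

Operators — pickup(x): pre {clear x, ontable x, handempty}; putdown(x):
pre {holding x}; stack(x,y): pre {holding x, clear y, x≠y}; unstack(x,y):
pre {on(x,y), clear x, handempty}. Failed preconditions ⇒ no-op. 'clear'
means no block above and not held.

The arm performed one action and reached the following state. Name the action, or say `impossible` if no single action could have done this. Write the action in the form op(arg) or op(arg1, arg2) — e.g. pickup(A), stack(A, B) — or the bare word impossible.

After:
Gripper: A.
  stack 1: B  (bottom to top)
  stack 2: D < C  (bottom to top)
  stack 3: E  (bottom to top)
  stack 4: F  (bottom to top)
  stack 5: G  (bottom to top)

target: towers=[B; D/C; E; F; G] holding=A
         pickup(B) → towers=[D/C; E; F/A; G] holding=B
         pickup(G) → towers=[B; D/C; E; F/A] holding=G
     unstack(A, F) → towers=[B; D/C; E; F; G] holding=A  ← match
         pickup(E) → towers=[B; D/C; F/A; G] holding=E
     unstack(C, D) → towers=[B; D; E; F/A; G] holding=C

unstack(A, F)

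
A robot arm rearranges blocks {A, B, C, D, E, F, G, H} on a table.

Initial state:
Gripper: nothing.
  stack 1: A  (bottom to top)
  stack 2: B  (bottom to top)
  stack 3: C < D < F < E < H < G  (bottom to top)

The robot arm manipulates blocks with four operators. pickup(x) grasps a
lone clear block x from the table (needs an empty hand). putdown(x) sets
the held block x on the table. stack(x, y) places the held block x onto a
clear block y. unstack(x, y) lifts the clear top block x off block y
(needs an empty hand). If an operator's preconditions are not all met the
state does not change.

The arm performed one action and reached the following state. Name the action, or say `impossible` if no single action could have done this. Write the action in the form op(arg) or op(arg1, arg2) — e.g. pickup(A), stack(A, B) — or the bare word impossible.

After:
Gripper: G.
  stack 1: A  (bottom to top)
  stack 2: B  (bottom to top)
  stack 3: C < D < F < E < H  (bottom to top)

unstack(G, H)

target: towers=[A; B; C/D/F/E/H] holding=G
     unstack(G, H) → towers=[A; B; C/D/F/E/H] holding=G  ← match
         pickup(A) → towers=[B; C/D/F/E/H/G] holding=A
         pickup(B) → towers=[A; C/D/F/E/H/G] holding=B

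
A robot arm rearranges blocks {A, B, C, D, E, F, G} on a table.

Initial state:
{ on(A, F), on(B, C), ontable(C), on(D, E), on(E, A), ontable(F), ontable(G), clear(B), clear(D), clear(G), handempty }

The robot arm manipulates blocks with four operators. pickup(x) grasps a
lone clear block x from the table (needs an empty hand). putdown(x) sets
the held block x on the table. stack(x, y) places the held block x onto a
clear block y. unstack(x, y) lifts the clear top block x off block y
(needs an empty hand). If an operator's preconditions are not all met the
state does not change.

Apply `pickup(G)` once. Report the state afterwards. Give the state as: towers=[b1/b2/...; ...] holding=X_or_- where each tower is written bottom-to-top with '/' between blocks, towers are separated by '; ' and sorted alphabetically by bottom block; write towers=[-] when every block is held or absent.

before: towers=[C/B; F/A/E/D; G] holding=-
pre[pickup(G)]: clear(G) yes, ontable(G) yes, handempty yes
all met → apply pickup(G)
after:  towers=[C/B; F/A/E/D] holding=G

towers=[C/B; F/A/E/D] holding=G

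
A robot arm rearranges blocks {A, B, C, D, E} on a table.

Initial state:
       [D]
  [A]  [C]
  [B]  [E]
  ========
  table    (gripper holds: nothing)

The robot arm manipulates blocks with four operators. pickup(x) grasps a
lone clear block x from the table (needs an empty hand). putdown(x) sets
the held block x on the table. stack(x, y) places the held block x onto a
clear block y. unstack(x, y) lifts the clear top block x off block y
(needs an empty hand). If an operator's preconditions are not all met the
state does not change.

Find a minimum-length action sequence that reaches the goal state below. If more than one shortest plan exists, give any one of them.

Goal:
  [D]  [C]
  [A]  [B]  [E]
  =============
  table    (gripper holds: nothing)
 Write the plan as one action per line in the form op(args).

step 1 (unstack(A, B)): towers=[B; E/C/D] holding=A
step 2 (putdown(A)): towers=[A; B; E/C/D] holding=-
step 3 (unstack(D, C)): towers=[A; B; E/C] holding=D
step 4 (stack(D, A)): towers=[A/D; B; E/C] holding=-
step 5 (unstack(C, E)): towers=[A/D; B; E] holding=C
step 6 (stack(C, B)): towers=[A/D; B/C; E] holding=-
goal check: towers=[A/D; B/C; E] holding=- — reached (length 6, optimal by BFS)

unstack(A, B)
putdown(A)
unstack(D, C)
stack(D, A)
unstack(C, E)
stack(C, B)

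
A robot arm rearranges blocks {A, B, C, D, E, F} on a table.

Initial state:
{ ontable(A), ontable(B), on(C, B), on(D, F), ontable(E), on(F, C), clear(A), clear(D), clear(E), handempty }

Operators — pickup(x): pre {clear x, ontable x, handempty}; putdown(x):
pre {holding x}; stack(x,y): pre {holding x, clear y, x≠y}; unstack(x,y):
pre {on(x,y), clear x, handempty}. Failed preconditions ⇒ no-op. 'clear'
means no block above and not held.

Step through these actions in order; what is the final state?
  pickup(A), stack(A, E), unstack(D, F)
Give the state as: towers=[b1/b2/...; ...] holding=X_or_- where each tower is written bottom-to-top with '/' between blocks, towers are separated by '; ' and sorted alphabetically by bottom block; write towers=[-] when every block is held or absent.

towers=[B/C/F; E/A] holding=D

step 1 (pickup(A)): towers=[B/C/F/D; E] holding=A
step 2 (stack(A, E)): towers=[B/C/F/D; E/A] holding=-
step 3 (unstack(D, F)): towers=[B/C/F; E/A] holding=D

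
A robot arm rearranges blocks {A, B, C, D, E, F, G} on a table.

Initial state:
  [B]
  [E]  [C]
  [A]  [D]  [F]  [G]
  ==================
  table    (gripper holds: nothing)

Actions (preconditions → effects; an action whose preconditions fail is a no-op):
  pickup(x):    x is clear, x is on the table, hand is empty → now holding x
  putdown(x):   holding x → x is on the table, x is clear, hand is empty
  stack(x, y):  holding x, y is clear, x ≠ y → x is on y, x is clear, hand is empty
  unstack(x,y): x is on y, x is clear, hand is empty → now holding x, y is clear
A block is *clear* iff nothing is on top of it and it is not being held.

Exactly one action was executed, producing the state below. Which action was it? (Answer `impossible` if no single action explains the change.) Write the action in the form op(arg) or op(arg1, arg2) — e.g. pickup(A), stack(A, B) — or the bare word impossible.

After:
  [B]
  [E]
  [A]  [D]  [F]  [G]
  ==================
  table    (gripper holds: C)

unstack(C, D)

target: towers=[A/E/B; D; F; G] holding=C
     unstack(B, E) → towers=[A/E; D/C; F; G] holding=B
         pickup(F) → towers=[A/E/B; D/C; G] holding=F
         pickup(G) → towers=[A/E/B; D/C; F] holding=G
     unstack(C, D) → towers=[A/E/B; D; F; G] holding=C  ← match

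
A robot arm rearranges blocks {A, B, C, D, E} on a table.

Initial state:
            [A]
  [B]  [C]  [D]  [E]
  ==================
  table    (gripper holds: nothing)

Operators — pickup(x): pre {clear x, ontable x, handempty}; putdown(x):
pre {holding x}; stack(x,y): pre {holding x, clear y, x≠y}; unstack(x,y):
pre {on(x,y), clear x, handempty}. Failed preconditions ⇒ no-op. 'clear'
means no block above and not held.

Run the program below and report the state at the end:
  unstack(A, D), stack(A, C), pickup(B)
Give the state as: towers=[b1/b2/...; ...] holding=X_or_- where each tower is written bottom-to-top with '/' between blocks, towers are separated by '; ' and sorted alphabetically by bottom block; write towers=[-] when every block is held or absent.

step 1 (unstack(A, D)): towers=[B; C; D; E] holding=A
step 2 (stack(A, C)): towers=[B; C/A; D; E] holding=-
step 3 (pickup(B)): towers=[C/A; D; E] holding=B

towers=[C/A; D; E] holding=B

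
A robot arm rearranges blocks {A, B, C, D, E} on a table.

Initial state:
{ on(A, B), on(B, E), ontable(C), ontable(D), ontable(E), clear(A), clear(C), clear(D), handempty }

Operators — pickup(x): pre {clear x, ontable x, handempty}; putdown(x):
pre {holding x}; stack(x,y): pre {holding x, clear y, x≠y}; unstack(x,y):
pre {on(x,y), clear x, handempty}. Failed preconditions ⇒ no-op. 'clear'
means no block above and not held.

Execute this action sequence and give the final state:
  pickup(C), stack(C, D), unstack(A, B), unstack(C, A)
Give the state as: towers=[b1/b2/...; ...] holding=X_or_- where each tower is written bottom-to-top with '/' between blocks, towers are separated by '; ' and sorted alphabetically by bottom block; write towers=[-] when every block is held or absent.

step 1 (pickup(C)): towers=[D; E/B/A] holding=C
step 2 (stack(C, D)): towers=[D/C; E/B/A] holding=-
step 3 (unstack(A, B)): towers=[D/C; E/B] holding=A
step 4 (unstack(C, A)) [no-op]: towers=[D/C; E/B] holding=A

towers=[D/C; E/B] holding=A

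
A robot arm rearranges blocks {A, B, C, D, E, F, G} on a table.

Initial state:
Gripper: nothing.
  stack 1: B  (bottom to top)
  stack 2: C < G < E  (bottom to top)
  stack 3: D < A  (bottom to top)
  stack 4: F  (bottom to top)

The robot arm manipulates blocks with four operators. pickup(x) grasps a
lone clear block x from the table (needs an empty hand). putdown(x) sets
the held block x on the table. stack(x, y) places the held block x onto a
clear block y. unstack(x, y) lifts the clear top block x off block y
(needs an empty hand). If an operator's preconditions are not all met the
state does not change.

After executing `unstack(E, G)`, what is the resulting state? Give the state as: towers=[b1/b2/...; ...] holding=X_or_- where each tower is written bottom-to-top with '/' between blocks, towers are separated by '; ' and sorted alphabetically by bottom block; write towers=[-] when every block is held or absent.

towers=[B; C/G; D/A; F] holding=E

before: towers=[B; C/G/E; D/A; F] holding=-
pre[unstack(E, G)]: on(E,G) ok, clear(E) ok, handempty ok
all met → apply unstack(E, G)
after:  towers=[B; C/G; D/A; F] holding=E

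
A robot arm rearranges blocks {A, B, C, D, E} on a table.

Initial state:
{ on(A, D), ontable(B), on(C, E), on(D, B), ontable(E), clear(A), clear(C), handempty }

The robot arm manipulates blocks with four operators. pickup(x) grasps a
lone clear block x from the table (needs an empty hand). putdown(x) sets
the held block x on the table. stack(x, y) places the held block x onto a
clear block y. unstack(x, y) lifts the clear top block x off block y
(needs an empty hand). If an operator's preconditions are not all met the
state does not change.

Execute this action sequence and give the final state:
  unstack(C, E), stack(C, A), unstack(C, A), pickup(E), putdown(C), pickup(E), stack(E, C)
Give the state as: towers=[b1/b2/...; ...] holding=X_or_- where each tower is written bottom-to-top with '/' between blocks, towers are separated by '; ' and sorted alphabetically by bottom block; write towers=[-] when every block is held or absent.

step 1 (unstack(C, E)): towers=[B/D/A; E] holding=C
step 2 (stack(C, A)): towers=[B/D/A/C; E] holding=-
step 3 (unstack(C, A)): towers=[B/D/A; E] holding=C
step 4 (pickup(E)) [no-op]: towers=[B/D/A; E] holding=C
step 5 (putdown(C)): towers=[B/D/A; C; E] holding=-
step 6 (pickup(E)): towers=[B/D/A; C] holding=E
step 7 (stack(E, C)): towers=[B/D/A; C/E] holding=-

towers=[B/D/A; C/E] holding=-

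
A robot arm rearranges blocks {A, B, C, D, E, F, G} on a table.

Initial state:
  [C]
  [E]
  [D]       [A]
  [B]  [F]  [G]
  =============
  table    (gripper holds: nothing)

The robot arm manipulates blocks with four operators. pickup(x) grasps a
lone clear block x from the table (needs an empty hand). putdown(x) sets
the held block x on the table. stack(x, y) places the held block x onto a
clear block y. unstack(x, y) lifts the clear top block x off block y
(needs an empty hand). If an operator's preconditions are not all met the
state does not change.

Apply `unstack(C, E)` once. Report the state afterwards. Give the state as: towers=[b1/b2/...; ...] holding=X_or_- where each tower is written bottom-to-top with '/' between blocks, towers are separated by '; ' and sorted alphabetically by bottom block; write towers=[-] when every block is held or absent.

before: towers=[B/D/E/C; F; G/A] holding=-
pre[unstack(C, E)]: on(C,E) ✓, clear(C) ✓, handempty ✓
all met → apply unstack(C, E)
after:  towers=[B/D/E; F; G/A] holding=C

towers=[B/D/E; F; G/A] holding=C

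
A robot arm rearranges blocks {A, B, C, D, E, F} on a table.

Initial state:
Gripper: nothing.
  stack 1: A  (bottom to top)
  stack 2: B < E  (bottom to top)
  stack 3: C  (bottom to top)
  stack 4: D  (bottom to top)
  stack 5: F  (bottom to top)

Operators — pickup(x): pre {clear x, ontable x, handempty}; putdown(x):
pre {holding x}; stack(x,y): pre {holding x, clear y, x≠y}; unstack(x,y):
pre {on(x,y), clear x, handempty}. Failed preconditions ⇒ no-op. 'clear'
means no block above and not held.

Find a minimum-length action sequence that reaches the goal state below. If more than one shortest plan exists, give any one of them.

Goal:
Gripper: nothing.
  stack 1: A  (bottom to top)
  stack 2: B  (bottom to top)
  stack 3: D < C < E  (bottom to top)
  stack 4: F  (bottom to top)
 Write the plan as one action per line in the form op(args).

pickup(C)
stack(C, D)
unstack(E, B)
stack(E, C)

step 1 (pickup(C)): towers=[A; B/E; D; F] holding=C
step 2 (stack(C, D)): towers=[A; B/E; D/C; F] holding=-
step 3 (unstack(E, B)): towers=[A; B; D/C; F] holding=E
step 4 (stack(E, C)): towers=[A; B; D/C/E; F] holding=-
goal check: towers=[A; B; D/C/E; F] holding=- — reached (length 4, optimal by BFS)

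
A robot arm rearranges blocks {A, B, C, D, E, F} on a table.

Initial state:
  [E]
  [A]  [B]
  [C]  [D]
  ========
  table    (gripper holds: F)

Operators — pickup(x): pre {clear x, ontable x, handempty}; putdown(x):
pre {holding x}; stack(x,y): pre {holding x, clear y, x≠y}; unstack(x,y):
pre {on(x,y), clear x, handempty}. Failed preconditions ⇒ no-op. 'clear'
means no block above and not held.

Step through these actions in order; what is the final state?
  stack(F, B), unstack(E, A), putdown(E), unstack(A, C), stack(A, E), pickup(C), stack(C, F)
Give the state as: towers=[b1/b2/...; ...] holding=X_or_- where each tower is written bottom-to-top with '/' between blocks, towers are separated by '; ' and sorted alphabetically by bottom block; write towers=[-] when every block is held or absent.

towers=[D/B/F/C; E/A] holding=-

step 1 (stack(F, B)): towers=[C/A/E; D/B/F] holding=-
step 2 (unstack(E, A)): towers=[C/A; D/B/F] holding=E
step 3 (putdown(E)): towers=[C/A; D/B/F; E] holding=-
step 4 (unstack(A, C)): towers=[C; D/B/F; E] holding=A
step 5 (stack(A, E)): towers=[C; D/B/F; E/A] holding=-
step 6 (pickup(C)): towers=[D/B/F; E/A] holding=C
step 7 (stack(C, F)): towers=[D/B/F/C; E/A] holding=-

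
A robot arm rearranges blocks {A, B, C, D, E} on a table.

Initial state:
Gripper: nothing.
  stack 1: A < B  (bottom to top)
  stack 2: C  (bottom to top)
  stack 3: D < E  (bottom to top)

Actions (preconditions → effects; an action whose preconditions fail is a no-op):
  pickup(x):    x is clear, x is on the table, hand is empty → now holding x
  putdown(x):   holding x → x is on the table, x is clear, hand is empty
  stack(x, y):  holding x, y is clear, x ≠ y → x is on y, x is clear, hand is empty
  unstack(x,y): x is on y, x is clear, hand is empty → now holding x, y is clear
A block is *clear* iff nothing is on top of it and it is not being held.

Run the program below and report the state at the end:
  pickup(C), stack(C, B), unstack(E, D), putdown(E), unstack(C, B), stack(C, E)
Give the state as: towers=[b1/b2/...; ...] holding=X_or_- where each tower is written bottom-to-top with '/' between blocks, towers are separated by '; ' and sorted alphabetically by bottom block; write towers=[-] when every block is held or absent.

towers=[A/B; D; E/C] holding=-

step 1 (pickup(C)): towers=[A/B; D/E] holding=C
step 2 (stack(C, B)): towers=[A/B/C; D/E] holding=-
step 3 (unstack(E, D)): towers=[A/B/C; D] holding=E
step 4 (putdown(E)): towers=[A/B/C; D; E] holding=-
step 5 (unstack(C, B)): towers=[A/B; D; E] holding=C
step 6 (stack(C, E)): towers=[A/B; D; E/C] holding=-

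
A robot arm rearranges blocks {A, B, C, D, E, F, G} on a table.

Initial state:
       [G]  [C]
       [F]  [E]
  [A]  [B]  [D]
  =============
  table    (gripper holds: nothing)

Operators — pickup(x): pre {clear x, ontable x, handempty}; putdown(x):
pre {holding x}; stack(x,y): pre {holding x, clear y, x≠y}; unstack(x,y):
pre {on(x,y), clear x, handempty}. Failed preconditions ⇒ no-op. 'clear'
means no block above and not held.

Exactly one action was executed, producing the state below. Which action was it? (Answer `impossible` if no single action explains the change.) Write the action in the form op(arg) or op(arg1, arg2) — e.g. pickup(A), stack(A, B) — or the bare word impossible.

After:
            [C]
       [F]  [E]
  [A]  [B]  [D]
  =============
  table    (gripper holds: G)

target: towers=[A; B/F; D/E/C] holding=G
     unstack(G, F) → towers=[A; B/F; D/E/C] holding=G  ← match
         pickup(A) → towers=[B/F/G; D/E/C] holding=A
     unstack(C, E) → towers=[A; B/F/G; D/E] holding=C

unstack(G, F)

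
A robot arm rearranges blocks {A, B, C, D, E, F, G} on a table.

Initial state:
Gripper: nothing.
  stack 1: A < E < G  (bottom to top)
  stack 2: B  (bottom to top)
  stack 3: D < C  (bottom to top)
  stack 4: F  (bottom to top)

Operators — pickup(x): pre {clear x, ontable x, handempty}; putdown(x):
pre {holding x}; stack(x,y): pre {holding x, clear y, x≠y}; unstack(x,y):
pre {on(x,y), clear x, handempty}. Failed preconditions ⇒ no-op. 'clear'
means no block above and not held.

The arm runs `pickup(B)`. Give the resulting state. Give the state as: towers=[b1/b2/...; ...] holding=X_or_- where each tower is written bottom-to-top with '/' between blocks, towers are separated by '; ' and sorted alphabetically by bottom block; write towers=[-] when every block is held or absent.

before: towers=[A/E/G; B; D/C; F] holding=-
pre[pickup(B)]: clear(B) ✓, ontable(B) ✓, handempty ✓
all met → apply pickup(B)
after:  towers=[A/E/G; D/C; F] holding=B

towers=[A/E/G; D/C; F] holding=B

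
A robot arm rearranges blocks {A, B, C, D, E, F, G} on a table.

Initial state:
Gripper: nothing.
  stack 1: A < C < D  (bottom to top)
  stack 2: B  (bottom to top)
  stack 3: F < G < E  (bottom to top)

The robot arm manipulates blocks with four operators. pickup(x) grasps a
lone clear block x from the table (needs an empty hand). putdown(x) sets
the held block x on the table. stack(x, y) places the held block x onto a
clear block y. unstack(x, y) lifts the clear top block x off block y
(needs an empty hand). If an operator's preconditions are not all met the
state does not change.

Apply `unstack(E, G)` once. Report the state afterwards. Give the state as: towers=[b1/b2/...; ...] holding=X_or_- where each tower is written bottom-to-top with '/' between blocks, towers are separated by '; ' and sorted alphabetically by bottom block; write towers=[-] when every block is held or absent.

before: towers=[A/C/D; B; F/G/E] holding=-
pre[unstack(E, G)]: on(E,G) yes, clear(E) yes, handempty yes
all met → apply unstack(E, G)
after:  towers=[A/C/D; B; F/G] holding=E

towers=[A/C/D; B; F/G] holding=E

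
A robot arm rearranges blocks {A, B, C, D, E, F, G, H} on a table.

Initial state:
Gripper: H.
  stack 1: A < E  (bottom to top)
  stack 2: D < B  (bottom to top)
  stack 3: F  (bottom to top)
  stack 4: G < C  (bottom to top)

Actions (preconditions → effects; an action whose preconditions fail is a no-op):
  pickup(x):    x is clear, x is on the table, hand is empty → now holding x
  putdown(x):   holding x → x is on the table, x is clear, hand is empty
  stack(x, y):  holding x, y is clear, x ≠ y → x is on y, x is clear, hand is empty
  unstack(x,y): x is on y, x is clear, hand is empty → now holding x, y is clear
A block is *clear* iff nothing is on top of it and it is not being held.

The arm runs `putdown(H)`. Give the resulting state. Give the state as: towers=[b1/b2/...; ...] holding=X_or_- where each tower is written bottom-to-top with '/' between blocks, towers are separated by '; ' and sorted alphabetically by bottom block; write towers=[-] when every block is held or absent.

towers=[A/E; D/B; F; G/C; H] holding=-

before: towers=[A/E; D/B; F; G/C] holding=H
pre[putdown(H)]: holding(H) ok
all met → apply putdown(H)
after:  towers=[A/E; D/B; F; G/C; H] holding=-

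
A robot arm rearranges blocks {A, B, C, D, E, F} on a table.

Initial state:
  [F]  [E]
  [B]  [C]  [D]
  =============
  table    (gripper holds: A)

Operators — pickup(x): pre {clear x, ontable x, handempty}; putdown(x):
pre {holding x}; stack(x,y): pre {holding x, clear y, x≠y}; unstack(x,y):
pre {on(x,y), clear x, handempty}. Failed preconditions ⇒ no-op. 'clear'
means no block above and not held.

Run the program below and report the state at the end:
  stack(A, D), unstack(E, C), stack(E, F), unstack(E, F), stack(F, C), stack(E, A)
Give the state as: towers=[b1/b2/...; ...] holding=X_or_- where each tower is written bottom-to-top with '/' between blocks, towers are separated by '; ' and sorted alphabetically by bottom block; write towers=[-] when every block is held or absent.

step 1 (stack(A, D)): towers=[B/F; C/E; D/A] holding=-
step 2 (unstack(E, C)): towers=[B/F; C; D/A] holding=E
step 3 (stack(E, F)): towers=[B/F/E; C; D/A] holding=-
step 4 (unstack(E, F)): towers=[B/F; C; D/A] holding=E
step 5 (stack(F, C)) [no-op]: towers=[B/F; C; D/A] holding=E
step 6 (stack(E, A)): towers=[B/F; C; D/A/E] holding=-

towers=[B/F; C; D/A/E] holding=-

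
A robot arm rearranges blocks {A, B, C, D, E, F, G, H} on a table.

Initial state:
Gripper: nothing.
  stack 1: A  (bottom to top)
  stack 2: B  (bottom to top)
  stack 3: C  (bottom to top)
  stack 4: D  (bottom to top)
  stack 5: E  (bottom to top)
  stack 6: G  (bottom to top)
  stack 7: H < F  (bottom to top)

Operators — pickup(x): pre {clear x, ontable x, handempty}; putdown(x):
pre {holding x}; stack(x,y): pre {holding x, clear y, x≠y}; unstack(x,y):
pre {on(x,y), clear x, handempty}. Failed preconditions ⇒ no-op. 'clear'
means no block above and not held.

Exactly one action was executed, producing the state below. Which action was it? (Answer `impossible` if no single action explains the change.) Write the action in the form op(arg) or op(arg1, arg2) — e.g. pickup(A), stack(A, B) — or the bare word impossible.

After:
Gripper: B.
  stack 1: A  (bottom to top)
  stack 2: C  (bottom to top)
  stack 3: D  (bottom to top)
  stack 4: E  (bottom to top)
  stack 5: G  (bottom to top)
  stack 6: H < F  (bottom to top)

pickup(B)

target: towers=[A; C; D; E; G; H/F] holding=B
         pickup(G) → towers=[A; B; C; D; E; H/F] holding=G
         pickup(A) → towers=[B; C; D; E; G; H/F] holding=A
         pickup(E) → towers=[A; B; C; D; G; H/F] holding=E
         pickup(B) → towers=[A; C; D; E; G; H/F] holding=B  ← match
     unstack(F, H) → towers=[A; B; C; D; E; G; H] holding=F
         pickup(D) → towers=[A; B; C; E; G; H/F] holding=D
         pickup(C) → towers=[A; B; D; E; G; H/F] holding=C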